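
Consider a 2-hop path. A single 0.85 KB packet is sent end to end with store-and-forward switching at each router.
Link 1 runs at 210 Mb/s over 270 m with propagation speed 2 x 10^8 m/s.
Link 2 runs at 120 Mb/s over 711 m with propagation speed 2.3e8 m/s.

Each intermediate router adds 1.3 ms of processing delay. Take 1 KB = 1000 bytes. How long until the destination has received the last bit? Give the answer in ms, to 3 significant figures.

1.39 ms

L = 6800 bits.
Transmission delays (L/R per hop): 0.032381, 0.0566667 ms; sum = 0.0890476 ms.
Propagation delays (d/s per hop): 0.00135, 0.0030913 ms; sum = 0.0044413 ms.
Processing at 1 router(s): 1 × 1.3 ms = 1.3 ms.
End-to-end = 1.39 ms.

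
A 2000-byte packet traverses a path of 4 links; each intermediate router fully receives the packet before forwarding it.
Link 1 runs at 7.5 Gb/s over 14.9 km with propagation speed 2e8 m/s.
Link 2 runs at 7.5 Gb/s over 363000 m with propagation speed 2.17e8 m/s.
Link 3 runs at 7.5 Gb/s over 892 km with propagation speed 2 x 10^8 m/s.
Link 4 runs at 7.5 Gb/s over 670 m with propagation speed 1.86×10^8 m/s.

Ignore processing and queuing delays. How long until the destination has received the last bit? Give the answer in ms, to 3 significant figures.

6.22 ms

L = 2000 × 8 = 16000 bits.
Transmission delay per hop = L/R = 16000/7500000000 = 0.00213333 ms; 4 hops → 0.00853333 ms.
Propagation delays (d/s per hop): 0.0745, 1.67281, 4.46, 0.00360215 ms; sum = 6.21091 ms.
End-to-end = 6.22 ms.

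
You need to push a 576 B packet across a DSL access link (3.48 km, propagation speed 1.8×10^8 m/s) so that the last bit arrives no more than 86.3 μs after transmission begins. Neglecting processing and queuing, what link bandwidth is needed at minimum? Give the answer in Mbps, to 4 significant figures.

68.81 Mbps

L = 4608 bits.
Propagation delay = 3480 / 180000000 = 19.3333 μs.
Transmission budget = 86.3 − 19.3333 = 66.9667 μs.
R ≥ L / t_tx = 4608 bits / 6.69667e-05 s = 68.81 Mbps.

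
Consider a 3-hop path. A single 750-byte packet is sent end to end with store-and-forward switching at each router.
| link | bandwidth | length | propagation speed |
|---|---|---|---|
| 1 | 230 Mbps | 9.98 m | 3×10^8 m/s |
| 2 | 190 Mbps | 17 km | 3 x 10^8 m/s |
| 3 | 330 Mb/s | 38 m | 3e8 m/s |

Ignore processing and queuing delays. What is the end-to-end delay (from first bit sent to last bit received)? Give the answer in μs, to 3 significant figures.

L = 750 × 8 = 6000 bits.
Transmission delays (L/R per hop): 26.087, 31.5789, 18.1818 μs; sum = 75.8477 μs.
Propagation delays (d/s per hop): 0.0332667, 56.6667, 0.126667 μs; sum = 56.8266 μs.
End-to-end = 133 μs.

133 μs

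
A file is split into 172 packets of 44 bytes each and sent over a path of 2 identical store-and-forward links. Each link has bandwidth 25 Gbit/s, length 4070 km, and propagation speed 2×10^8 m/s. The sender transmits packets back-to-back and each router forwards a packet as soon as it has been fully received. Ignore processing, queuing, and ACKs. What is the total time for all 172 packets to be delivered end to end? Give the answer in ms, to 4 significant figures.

40.70 ms

Per-hop transmission t_tx = L/R = 352/25000000000 = 1.408e-05 ms.
Per-hop propagation t_prop = 4070000/200000000 = 20.35 ms.
Pipeline fill: first packet needs 2·t_tx to clear all hops; remaining 171 packets each add one t_tx.
Total = (2+172-1)·t_tx + 2·t_prop = 173·1.408e-05 + 2·20.35 = 40.70 ms.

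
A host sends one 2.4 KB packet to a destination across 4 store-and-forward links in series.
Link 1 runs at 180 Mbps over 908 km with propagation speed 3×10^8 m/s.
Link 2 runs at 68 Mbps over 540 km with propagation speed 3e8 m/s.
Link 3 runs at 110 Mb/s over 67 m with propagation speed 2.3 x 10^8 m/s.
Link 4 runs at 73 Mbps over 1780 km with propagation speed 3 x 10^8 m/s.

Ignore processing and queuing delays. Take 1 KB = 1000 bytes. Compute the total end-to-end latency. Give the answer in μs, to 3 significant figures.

11600 μs

L = 19200 bits.
Transmission delays (L/R per hop): 106.667, 282.353, 174.545, 263.014 μs; sum = 826.579 μs.
Propagation delays (d/s per hop): 3026.67, 1800, 0.291304, 5933.33 μs; sum = 10760.3 μs.
End-to-end = 11600 μs.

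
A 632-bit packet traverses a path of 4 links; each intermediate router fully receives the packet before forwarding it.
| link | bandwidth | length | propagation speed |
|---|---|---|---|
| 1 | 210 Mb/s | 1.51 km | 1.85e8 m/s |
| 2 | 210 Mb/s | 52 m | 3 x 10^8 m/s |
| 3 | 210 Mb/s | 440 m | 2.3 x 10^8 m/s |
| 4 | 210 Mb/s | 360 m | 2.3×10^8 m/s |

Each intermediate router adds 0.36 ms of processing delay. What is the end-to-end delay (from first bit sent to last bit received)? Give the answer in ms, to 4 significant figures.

Transmission delay per hop = L/R = 632/210000000 = 0.00300952 ms; 4 hops → 0.0120381 ms.
Propagation delays (d/s per hop): 0.00816216, 0.000173333, 0.00191304, 0.00156522 ms; sum = 0.0118138 ms.
Processing at 3 router(s): 3 × 0.36 ms = 1.08 ms.
End-to-end = 1.104 ms.

1.104 ms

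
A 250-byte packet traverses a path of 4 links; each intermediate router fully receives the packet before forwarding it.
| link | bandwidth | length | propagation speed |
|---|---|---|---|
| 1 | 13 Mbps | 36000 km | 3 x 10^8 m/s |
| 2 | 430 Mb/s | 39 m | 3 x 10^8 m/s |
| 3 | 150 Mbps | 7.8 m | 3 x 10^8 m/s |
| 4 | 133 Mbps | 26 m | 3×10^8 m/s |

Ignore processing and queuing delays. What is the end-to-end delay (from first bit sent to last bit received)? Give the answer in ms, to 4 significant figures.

L = 250 × 8 = 2000 bits.
Transmission delays (L/R per hop): 0.153846, 0.00465116, 0.0133333, 0.0150376 ms; sum = 0.186868 ms.
Propagation delays (d/s per hop): 120, 0.00013, 2.6e-05, 8.66667e-05 ms; sum = 120 ms.
End-to-end = 120.2 ms.

120.2 ms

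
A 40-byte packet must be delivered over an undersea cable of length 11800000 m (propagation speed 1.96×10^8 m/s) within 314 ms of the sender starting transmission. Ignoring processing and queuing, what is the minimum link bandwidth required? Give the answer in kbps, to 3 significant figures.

1.26 kbps

L = 320 bits.
Propagation delay = 11800000 / 196000000 = 60.2041 ms.
Transmission budget = 314 − 60.2041 = 253.796 ms.
R ≥ L / t_tx = 320 bits / 0.253796 s = 1.26 kbps.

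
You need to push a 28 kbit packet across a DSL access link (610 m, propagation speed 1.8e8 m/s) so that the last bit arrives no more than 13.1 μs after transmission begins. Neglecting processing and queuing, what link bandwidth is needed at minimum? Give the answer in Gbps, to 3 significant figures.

Propagation delay = 610 / 180000000 = 3.38889 μs.
Transmission budget = 13.1 − 3.38889 = 9.71111 μs.
R ≥ L / t_tx = 28000 bits / 9.71111e-06 s = 2.88 Gbps.

2.88 Gbps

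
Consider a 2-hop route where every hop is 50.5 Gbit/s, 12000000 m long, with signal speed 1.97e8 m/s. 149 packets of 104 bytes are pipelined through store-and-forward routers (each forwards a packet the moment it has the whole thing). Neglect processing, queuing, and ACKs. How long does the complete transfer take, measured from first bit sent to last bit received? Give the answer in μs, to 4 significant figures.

Per-hop transmission t_tx = L/R = 832/50500000000 = 0.0164752 μs.
Per-hop propagation t_prop = 12000000/197000000 = 60913.7 μs.
Pipeline fill: first packet needs 2·t_tx to clear all hops; remaining 148 packets each add one t_tx.
Total = (2+149-1)·t_tx + 2·t_prop = 150·0.0164752 + 2·60913.7 = 121800 μs.

121800 μs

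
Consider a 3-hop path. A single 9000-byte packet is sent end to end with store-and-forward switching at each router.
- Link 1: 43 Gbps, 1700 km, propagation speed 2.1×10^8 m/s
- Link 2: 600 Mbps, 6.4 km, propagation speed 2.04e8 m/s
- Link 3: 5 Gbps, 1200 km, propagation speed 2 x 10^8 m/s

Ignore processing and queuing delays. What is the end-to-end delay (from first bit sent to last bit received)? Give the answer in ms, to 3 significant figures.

14.3 ms

L = 9000 × 8 = 72000 bits.
Transmission delays (L/R per hop): 0.00167442, 0.12, 0.0144 ms; sum = 0.136074 ms.
Propagation delays (d/s per hop): 8.09524, 0.0313725, 6 ms; sum = 14.1266 ms.
End-to-end = 14.3 ms.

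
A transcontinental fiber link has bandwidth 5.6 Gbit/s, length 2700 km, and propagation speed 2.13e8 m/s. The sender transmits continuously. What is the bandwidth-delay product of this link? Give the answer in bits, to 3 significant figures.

71000000 bits

Propagation delay = 2700000 / 213000000 = 0.0126761 s.
BDP = R × t_prop = 5600000000 × 0.0126761 = 70985900 bits.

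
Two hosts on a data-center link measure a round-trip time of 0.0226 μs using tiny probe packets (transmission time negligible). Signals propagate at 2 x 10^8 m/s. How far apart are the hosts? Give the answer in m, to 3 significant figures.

One-way propagation = RTT/2 = 0.0113 μs.
d = s × t = 200000000 × 1.13e-08 = 2.26 m.

2.26 m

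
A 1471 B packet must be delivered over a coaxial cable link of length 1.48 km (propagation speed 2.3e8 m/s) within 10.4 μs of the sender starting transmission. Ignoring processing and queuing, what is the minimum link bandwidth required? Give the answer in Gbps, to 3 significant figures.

L = 11768 bits.
Propagation delay = 1480 / 2.3e+08 = 6.43478 μs.
Transmission budget = 10.4 − 6.43478 = 3.96522 μs.
R ≥ L / t_tx = 11768 bits / 3.96522e-06 s = 2.97 Gbps.

2.97 Gbps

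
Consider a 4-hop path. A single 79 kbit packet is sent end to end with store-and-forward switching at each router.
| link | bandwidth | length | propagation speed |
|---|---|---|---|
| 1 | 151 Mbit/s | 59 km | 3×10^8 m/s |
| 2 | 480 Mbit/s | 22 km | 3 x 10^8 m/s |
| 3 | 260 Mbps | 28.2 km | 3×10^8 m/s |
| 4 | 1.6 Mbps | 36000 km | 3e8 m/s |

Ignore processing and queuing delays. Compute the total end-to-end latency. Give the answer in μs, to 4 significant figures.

L = 79000 bits.
Transmission delays (L/R per hop): 523.179, 164.583, 303.846, 49375 μs; sum = 50366.6 μs.
Propagation delays (d/s per hop): 196.667, 73.3333, 94, 120000 μs; sum = 120364 μs.
End-to-end = 170700 μs.

170700 μs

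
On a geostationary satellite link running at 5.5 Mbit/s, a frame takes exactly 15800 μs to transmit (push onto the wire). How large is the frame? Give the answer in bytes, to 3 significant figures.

10900 bytes

L = R × t_tx = 5500000 b/s × 0.0158 s = 86900 bits.
In bytes: 86900 / 8 = 10900 bytes.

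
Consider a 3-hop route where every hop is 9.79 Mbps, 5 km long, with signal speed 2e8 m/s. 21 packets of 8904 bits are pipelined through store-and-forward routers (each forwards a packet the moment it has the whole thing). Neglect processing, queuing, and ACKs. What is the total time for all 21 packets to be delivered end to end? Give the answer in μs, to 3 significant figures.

Per-hop transmission t_tx = L/R = 8904/9790000 = 909.499 μs.
Per-hop propagation t_prop = 5000/200000000 = 25 μs.
Pipeline fill: first packet needs 3·t_tx to clear all hops; remaining 20 packets each add one t_tx.
Total = (3+21-1)·t_tx + 3·t_prop = 23·909.499 + 3·25 = 21000 μs.

21000 μs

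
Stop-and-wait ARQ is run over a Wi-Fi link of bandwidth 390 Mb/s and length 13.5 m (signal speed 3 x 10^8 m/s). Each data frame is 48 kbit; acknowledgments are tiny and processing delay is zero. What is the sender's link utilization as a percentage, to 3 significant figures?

t_tx = L/R = 48000/390000000 = 0.000123077 s.
t_prop = 13.5/300000000 = 4.5e-08 s; RTT = 9e-08 s.
Cycle = t_tx + RTT = 0.000123167 s.
Utilization = t_tx / cycle = 0.000123077/0.000123167 = 99.9 %.

99.9 %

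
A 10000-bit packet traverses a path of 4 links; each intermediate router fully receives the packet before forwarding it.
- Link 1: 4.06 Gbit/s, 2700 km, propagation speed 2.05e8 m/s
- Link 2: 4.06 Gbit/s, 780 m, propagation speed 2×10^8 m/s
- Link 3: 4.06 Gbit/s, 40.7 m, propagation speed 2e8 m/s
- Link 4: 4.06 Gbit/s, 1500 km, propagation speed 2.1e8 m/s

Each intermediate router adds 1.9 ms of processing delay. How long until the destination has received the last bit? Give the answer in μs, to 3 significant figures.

Transmission delay per hop = L/R = 10000/4.06e+09 = 2.46305 μs; 4 hops → 9.85222 μs.
Propagation delays (d/s per hop): 13170.7, 3.9, 0.2035, 7142.86 μs; sum = 20317.7 μs.
Processing at 3 router(s): 3 × 1.9 ms = 5700 μs.
End-to-end = 26000 μs.

26000 μs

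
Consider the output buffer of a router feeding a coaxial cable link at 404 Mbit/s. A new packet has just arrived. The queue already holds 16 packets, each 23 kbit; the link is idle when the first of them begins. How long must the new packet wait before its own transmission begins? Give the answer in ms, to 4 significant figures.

0.9109 ms

Each queued packet: L/R = 23000/404000000 = 0.0569307 ms.
16 queued → 0.910891 ms.
Queuing delay = 0.9109 ms.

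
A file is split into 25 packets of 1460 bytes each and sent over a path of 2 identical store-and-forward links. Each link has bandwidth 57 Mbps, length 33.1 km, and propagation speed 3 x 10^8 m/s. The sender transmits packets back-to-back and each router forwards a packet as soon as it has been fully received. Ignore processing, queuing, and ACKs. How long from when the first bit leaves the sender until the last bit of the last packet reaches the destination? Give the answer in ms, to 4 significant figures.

Per-hop transmission t_tx = L/R = 11680/57000000 = 0.204912 ms.
Per-hop propagation t_prop = 33100/300000000 = 0.110333 ms.
Pipeline fill: first packet needs 2·t_tx to clear all hops; remaining 24 packets each add one t_tx.
Total = (2+25-1)·t_tx + 2·t_prop = 26·0.204912 + 2·0.110333 = 5.548 ms.

5.548 ms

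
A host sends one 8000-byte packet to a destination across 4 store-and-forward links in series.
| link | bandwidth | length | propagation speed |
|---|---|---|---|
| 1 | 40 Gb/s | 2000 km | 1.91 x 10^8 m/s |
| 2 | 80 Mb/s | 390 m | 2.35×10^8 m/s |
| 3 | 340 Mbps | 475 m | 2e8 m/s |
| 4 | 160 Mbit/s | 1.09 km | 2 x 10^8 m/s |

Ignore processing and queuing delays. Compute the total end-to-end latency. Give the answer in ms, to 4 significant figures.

L = 8000 × 8 = 64000 bits.
Transmission delays (L/R per hop): 0.0016, 0.8, 0.188235, 0.4 ms; sum = 1.38984 ms.
Propagation delays (d/s per hop): 10.4712, 0.00165957, 0.002375, 0.00545 ms; sum = 10.4807 ms.
End-to-end = 11.87 ms.

11.87 ms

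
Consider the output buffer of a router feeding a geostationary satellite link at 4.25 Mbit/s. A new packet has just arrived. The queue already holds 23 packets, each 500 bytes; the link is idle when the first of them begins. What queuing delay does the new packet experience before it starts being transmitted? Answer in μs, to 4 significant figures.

Each queued packet: L/R = 4000/4250000 = 941.176 μs.
23 queued → 21647.1 μs.
Queuing delay = 21650 μs.

21650 μs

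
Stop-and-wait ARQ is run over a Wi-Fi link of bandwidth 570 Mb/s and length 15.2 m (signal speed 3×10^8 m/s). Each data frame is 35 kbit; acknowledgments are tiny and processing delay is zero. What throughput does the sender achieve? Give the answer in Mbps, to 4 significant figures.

t_tx = L/R = 35000/570000000 = 6.14035e-05 s.
t_prop = 15.2/300000000 = 5.06667e-08 s; RTT = 1.01333e-07 s.
Cycle = t_tx + RTT = 6.15048e-05 s.
Throughput = L / cycle = 35000 / 6.15048e-05 = 569.1 Mbps.

569.1 Mbps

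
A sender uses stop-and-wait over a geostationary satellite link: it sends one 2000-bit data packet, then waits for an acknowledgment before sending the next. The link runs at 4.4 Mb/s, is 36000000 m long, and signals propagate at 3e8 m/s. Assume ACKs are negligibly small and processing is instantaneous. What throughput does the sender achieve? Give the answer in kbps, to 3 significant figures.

8.32 kbps

t_tx = L/R = 2000/4400000 = 0.000454545 s.
t_prop = 36000000/300000000 = 0.12 s; RTT = 0.24 s.
Cycle = t_tx + RTT = 0.240455 s.
Throughput = L / cycle = 2000 / 0.240455 = 8.32 kbps.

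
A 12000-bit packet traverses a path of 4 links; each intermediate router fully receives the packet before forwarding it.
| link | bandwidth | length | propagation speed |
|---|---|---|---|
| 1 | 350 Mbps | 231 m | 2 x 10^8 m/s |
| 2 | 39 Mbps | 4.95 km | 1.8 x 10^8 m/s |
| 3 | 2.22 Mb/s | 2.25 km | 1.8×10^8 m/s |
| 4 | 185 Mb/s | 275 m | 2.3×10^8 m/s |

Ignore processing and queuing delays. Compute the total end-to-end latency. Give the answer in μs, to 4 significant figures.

Transmission delays (L/R per hop): 34.2857, 307.692, 5405.41, 64.8649 μs; sum = 5812.25 μs.
Propagation delays (d/s per hop): 1.155, 27.5, 12.5, 1.19565 μs; sum = 42.3507 μs.
End-to-end = 5855 μs.

5855 μs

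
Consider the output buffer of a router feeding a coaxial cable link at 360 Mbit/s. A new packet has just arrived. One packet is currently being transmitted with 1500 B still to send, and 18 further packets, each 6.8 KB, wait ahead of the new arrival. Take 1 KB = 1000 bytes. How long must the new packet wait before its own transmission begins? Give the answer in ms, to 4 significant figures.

Each queued packet: L/R = 54400/360000000 = 0.151111 ms.
18 queued → 2.72 ms.
Plus remaining 12000 bits of current packet: 0.0333333 ms.
Queuing delay = 2.753 ms.

2.753 ms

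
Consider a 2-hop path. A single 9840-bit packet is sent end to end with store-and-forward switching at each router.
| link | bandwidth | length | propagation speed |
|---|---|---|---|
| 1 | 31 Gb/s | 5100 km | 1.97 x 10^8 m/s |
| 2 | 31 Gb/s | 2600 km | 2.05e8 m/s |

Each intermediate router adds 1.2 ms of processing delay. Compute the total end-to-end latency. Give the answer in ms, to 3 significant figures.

Transmission delay per hop = L/R = 9840/31000000000 = 0.000317419 ms; 2 hops → 0.000634839 ms.
Propagation delays (d/s per hop): 25.8883, 12.6829 ms; sum = 38.5713 ms.
Processing at 1 router(s): 1 × 1.2 ms = 1.2 ms.
End-to-end = 39.8 ms.

39.8 ms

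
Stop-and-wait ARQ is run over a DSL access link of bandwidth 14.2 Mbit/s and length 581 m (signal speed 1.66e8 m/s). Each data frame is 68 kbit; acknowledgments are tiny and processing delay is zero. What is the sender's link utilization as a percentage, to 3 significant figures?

t_tx = L/R = 68000/14200000 = 0.00478873 s.
t_prop = 581/166000000 = 3.5e-06 s; RTT = 7e-06 s.
Cycle = t_tx + RTT = 0.00479573 s.
Utilization = t_tx / cycle = 0.00478873/0.00479573 = 99.9 %.

99.9 %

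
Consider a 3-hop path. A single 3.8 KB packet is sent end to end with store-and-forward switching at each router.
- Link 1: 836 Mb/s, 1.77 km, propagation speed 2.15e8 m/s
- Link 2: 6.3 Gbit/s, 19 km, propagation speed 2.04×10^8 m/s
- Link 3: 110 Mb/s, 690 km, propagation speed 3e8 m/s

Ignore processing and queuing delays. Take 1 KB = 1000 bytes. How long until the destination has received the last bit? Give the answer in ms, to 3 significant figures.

2.72 ms

L = 30400 bits.
Transmission delays (L/R per hop): 0.0363636, 0.0048254, 0.276364 ms; sum = 0.317553 ms.
Propagation delays (d/s per hop): 0.00823256, 0.0931373, 2.3 ms; sum = 2.40137 ms.
End-to-end = 2.72 ms.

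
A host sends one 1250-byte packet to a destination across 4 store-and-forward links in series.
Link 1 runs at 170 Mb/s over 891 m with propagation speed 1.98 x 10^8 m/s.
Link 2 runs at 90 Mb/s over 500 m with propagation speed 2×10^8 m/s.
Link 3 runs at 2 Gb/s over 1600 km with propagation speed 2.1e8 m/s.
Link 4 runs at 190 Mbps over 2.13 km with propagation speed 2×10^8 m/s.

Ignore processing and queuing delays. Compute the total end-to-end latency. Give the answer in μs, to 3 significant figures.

7860 μs

L = 1250 × 8 = 10000 bits.
Transmission delays (L/R per hop): 58.8235, 111.111, 5, 52.6316 μs; sum = 227.566 μs.
Propagation delays (d/s per hop): 4.5, 2.5, 7619.05, 10.65 μs; sum = 7636.7 μs.
End-to-end = 7860 μs.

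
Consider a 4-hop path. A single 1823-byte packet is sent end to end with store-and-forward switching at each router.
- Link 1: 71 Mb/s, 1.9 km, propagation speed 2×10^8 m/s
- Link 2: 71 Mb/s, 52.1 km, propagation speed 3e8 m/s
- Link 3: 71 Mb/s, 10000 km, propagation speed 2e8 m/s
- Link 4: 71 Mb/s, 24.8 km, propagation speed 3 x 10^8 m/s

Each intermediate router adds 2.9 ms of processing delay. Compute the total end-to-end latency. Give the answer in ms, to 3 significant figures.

59.8 ms

L = 1823 × 8 = 14584 bits.
Transmission delay per hop = L/R = 14584/71000000 = 0.205408 ms; 4 hops → 0.821634 ms.
Propagation delays (d/s per hop): 0.0095, 0.173667, 50, 0.0826667 ms; sum = 50.2658 ms.
Processing at 3 router(s): 3 × 2.9 ms = 8.7 ms.
End-to-end = 59.8 ms.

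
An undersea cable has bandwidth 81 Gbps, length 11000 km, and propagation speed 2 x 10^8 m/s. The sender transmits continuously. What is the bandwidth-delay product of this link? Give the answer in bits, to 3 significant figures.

Propagation delay = 11000000 / 200000000 = 0.055 s.
BDP = R × t_prop = 81000000000 × 0.055 = 4455000000 bits.

4460000000 bits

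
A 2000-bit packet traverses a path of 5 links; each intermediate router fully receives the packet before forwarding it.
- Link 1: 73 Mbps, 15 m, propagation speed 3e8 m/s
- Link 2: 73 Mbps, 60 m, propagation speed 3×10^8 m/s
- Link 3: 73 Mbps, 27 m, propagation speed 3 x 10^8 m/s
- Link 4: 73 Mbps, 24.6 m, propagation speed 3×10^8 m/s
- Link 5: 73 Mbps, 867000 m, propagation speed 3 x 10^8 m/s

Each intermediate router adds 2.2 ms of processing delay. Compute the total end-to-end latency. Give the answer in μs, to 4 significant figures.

11830 μs

Transmission delay per hop = L/R = 2000/73000000 = 27.3973 μs; 5 hops → 136.986 μs.
Propagation delays (d/s per hop): 0.05, 0.2, 0.09, 0.082, 2890 μs; sum = 2890.42 μs.
Processing at 4 router(s): 4 × 2.2 ms = 8800 μs.
End-to-end = 11830 μs.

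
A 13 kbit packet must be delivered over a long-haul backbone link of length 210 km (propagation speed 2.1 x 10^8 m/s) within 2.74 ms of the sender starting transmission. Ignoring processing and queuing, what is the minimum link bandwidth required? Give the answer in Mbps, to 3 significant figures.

7.47 Mbps

Propagation delay = 210000 / 210000000 = 1 ms.
Transmission budget = 2.74 − 1 = 1.74 ms.
R ≥ L / t_tx = 13000 bits / 0.00174 s = 7.47 Mbps.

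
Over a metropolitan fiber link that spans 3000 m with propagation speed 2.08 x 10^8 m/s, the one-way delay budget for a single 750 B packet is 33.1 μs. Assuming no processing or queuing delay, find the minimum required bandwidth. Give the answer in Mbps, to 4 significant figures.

321.3 Mbps

L = 6000 bits.
Propagation delay = 3000 / 208000000 = 14.4231 μs.
Transmission budget = 33.1 − 14.4231 = 18.6769 μs.
R ≥ L / t_tx = 6000 bits / 1.86769e-05 s = 321.3 Mbps.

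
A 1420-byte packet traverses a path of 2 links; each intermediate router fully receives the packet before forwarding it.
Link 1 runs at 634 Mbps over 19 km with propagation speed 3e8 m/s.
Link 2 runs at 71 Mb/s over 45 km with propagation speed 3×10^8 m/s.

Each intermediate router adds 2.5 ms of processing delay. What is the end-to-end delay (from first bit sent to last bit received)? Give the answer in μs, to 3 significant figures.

L = 1420 × 8 = 11360 bits.
Transmission delays (L/R per hop): 17.918, 160 μs; sum = 177.918 μs.
Propagation delays (d/s per hop): 63.3333, 150 μs; sum = 213.333 μs.
Processing at 1 router(s): 1 × 2.5 ms = 2500 μs.
End-to-end = 2890 μs.

2890 μs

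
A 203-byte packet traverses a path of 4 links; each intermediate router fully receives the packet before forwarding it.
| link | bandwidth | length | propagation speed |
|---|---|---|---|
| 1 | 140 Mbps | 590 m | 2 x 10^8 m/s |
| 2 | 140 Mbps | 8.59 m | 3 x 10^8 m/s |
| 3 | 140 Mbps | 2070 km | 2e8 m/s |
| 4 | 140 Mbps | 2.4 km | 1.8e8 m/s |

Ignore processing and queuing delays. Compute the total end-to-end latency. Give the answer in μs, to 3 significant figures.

L = 203 × 8 = 1624 bits.
Transmission delay per hop = L/R = 1624/140000000 = 11.6 μs; 4 hops → 46.4 μs.
Propagation delays (d/s per hop): 2.95, 0.0286333, 10350, 13.3333 μs; sum = 10366.3 μs.
End-to-end = 10400 μs.

10400 μs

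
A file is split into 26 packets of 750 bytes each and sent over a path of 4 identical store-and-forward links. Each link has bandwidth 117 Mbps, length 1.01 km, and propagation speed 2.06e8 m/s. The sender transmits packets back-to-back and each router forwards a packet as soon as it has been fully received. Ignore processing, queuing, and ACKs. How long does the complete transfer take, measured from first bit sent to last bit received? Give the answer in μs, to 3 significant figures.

1510 μs

Per-hop transmission t_tx = L/R = 6000/117000000 = 51.2821 μs.
Per-hop propagation t_prop = 1010/206000000 = 4.90291 μs.
Pipeline fill: first packet needs 4·t_tx to clear all hops; remaining 25 packets each add one t_tx.
Total = (4+26-1)·t_tx + 4·t_prop = 29·51.2821 + 4·4.90291 = 1510 μs.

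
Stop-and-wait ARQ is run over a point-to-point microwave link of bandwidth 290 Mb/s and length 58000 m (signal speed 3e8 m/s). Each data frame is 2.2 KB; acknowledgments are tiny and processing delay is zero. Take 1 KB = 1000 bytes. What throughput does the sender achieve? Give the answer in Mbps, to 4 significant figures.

39.34 Mbps

t_tx = L/R = 17600/290000000 = 6.06897e-05 s.
t_prop = 58000/300000000 = 0.000193333 s; RTT = 0.000386667 s.
Cycle = t_tx + RTT = 0.000447356 s.
Throughput = L / cycle = 17600 / 0.000447356 = 39.34 Mbps.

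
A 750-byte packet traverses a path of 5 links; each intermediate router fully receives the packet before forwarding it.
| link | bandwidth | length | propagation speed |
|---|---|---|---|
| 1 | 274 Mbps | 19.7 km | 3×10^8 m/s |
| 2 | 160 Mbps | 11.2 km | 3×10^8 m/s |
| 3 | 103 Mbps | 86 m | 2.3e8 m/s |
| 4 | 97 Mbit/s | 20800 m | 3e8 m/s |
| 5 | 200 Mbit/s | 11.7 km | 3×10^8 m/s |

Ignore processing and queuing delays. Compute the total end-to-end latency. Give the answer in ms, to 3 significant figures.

0.421 ms

L = 750 × 8 = 6000 bits.
Transmission delays (L/R per hop): 0.0218978, 0.0375, 0.0582524, 0.0618557, 0.03 ms; sum = 0.209506 ms.
Propagation delays (d/s per hop): 0.0656667, 0.0373333, 0.000373913, 0.0693333, 0.039 ms; sum = 0.211707 ms.
End-to-end = 0.421 ms.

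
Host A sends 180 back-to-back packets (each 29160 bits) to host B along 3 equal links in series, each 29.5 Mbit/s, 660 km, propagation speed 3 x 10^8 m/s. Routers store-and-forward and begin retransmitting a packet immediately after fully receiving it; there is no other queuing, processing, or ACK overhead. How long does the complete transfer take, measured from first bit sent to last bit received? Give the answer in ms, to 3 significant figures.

187 ms

Per-hop transmission t_tx = L/R = 29160/29500000 = 0.988475 ms.
Per-hop propagation t_prop = 660000/300000000 = 2.2 ms.
Pipeline fill: first packet needs 3·t_tx to clear all hops; remaining 179 packets each add one t_tx.
Total = (3+180-1)·t_tx + 3·t_prop = 182·0.988475 + 3·2.2 = 187 ms.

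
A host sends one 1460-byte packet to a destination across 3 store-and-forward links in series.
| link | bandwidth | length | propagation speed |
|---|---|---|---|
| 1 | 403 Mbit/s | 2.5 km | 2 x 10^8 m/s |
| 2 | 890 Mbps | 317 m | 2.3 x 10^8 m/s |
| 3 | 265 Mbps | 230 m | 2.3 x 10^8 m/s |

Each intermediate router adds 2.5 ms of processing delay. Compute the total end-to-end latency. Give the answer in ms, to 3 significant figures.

L = 1460 × 8 = 11680 bits.
Transmission delays (L/R per hop): 0.0289826, 0.0131236, 0.0440755 ms; sum = 0.0861817 ms.
Propagation delays (d/s per hop): 0.0125, 0.00137826, 0.001 ms; sum = 0.0148783 ms.
Processing at 2 router(s): 2 × 2.5 ms = 5 ms.
End-to-end = 5.10 ms.

5.10 ms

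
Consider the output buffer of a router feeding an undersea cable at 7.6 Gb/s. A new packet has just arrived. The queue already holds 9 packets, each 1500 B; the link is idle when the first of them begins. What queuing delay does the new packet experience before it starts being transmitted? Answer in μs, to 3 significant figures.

Each queued packet: L/R = 12000/7600000000 = 1.57895 μs.
9 queued → 14.2105 μs.
Queuing delay = 14.2 μs.

14.2 μs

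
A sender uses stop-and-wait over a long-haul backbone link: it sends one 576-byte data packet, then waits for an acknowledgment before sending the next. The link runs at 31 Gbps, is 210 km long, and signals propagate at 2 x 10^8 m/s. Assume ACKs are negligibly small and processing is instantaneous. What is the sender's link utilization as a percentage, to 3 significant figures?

0.00708 %

t_tx = L/R = 4608/31000000000 = 1.48645e-07 s.
t_prop = 210000/200000000 = 0.00105 s; RTT = 0.0021 s.
Cycle = t_tx + RTT = 0.00210015 s.
Utilization = t_tx / cycle = 1.48645e-07/0.00210015 = 0.00708 %.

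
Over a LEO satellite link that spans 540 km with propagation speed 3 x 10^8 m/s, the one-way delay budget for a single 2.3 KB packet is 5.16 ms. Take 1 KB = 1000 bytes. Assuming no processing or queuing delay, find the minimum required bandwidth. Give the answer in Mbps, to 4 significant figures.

L = 18400 bits.
Propagation delay = 540000 / 300000000 = 1.8 ms.
Transmission budget = 5.16 − 1.8 = 3.36 ms.
R ≥ L / t_tx = 18400 bits / 0.00336 s = 5.476 Mbps.

5.476 Mbps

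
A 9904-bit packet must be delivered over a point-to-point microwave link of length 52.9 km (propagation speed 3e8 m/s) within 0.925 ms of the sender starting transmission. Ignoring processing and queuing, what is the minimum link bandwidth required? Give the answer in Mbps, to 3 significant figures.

Propagation delay = 52900 / 300000000 = 0.176333 ms.
Transmission budget = 0.925 − 0.176333 = 0.748667 ms.
R ≥ L / t_tx = 9904 bits / 0.000748667 s = 13.2 Mbps.

13.2 Mbps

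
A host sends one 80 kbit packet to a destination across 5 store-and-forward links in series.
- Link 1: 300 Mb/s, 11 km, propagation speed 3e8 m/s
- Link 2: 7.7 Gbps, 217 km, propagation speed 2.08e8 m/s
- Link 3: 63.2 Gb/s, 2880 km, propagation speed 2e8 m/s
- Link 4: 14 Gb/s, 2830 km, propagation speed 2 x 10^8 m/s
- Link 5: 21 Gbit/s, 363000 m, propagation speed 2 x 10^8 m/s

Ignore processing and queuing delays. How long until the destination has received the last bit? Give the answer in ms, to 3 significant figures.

31.7 ms

L = 80000 bits.
Transmission delays (L/R per hop): 0.266667, 0.0103896, 0.00126582, 0.00571429, 0.00380952 ms; sum = 0.287846 ms.
Propagation delays (d/s per hop): 0.0366667, 1.04327, 14.4, 14.15, 1.815 ms; sum = 31.4449 ms.
End-to-end = 31.7 ms.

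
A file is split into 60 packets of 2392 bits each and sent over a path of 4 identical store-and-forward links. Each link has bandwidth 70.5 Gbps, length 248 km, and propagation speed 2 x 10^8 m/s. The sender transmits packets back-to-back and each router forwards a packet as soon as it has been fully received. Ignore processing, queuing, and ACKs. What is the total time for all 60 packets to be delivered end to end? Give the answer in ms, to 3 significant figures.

Per-hop transmission t_tx = L/R = 2392/70500000000 = 3.39291e-05 ms.
Per-hop propagation t_prop = 248000/200000000 = 1.24 ms.
Pipeline fill: first packet needs 4·t_tx to clear all hops; remaining 59 packets each add one t_tx.
Total = (4+60-1)·t_tx + 4·t_prop = 63·3.39291e-05 + 4·1.24 = 4.96 ms.

4.96 ms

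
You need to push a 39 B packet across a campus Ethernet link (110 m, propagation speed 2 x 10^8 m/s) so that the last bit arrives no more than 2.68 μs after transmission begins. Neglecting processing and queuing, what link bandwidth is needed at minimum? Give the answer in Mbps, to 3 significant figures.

L = 312 bits.
Propagation delay = 110 / 200000000 = 0.55 μs.
Transmission budget = 2.68 − 0.55 = 2.13 μs.
R ≥ L / t_tx = 312 bits / 2.13e-06 s = 146 Mbps.

146 Mbps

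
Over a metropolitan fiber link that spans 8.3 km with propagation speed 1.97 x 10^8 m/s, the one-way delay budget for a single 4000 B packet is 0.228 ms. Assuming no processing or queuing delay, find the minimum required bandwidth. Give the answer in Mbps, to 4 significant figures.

L = 32000 bits.
Propagation delay = 8300 / 197000000 = 0.042132 ms.
Transmission budget = 0.228 − 0.042132 = 0.185868 ms.
R ≥ L / t_tx = 32000 bits / 0.000185868 s = 172.2 Mbps.

172.2 Mbps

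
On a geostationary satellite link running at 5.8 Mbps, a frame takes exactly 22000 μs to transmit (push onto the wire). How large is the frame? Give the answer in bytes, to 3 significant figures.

L = R × t_tx = 5800000 b/s × 0.022 s = 127600 bits.
In bytes: 127600 / 8 = 16000 bytes.

16000 bytes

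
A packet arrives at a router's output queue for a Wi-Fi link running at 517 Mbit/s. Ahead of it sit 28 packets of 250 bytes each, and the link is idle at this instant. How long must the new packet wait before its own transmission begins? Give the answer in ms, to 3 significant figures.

Each queued packet: L/R = 2000/517000000 = 0.00386847 ms.
28 queued → 0.108317 ms.
Queuing delay = 0.108 ms.

0.108 ms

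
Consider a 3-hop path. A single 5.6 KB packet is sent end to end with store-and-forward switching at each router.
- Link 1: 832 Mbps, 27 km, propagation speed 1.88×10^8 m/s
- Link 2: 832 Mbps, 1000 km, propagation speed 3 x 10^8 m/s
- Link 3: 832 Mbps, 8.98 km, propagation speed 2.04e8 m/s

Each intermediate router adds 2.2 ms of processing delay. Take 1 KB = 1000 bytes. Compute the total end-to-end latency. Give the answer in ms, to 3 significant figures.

L = 44800 bits.
Transmission delay per hop = L/R = 44800/832000000 = 0.0538462 ms; 3 hops → 0.161538 ms.
Propagation delays (d/s per hop): 0.143617, 3.33333, 0.0440196 ms; sum = 3.52097 ms.
Processing at 2 router(s): 2 × 2.2 ms = 4.4 ms.
End-to-end = 8.08 ms.

8.08 ms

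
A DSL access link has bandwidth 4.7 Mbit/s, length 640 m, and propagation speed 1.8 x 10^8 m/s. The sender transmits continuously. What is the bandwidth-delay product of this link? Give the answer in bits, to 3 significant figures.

Propagation delay = 640 / 180000000 = 3.55556e-06 s.
BDP = R × t_prop = 4700000 × 3.55556e-06 = 16.7111 bits.

16.7 bits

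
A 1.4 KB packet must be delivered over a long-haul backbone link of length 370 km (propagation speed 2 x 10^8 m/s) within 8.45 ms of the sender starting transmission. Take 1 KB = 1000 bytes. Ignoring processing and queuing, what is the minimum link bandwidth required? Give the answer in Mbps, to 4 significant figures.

L = 11200 bits.
Propagation delay = 370000 / 200000000 = 1.85 ms.
Transmission budget = 8.45 − 1.85 = 6.6 ms.
R ≥ L / t_tx = 11200 bits / 0.0066 s = 1.697 Mbps.

1.697 Mbps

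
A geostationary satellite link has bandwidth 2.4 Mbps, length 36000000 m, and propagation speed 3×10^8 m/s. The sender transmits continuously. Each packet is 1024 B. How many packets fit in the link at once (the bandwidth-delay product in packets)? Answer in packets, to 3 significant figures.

Propagation delay = 36000000 / 300000000 = 0.12 s.
BDP = R × t_prop = 2400000 × 0.12 = 288000 bits.
In packets of 8192 bits: 35.2 packets.

35.2 packets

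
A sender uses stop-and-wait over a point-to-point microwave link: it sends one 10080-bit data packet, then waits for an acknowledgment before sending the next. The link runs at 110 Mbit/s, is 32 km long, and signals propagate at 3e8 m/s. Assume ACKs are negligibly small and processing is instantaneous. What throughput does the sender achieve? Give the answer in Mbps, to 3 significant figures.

t_tx = L/R = 10080/110000000 = 9.16364e-05 s.
t_prop = 32000/300000000 = 0.000106667 s; RTT = 0.000213333 s.
Cycle = t_tx + RTT = 0.00030497 s.
Throughput = L / cycle = 10080 / 0.00030497 = 33.1 Mbps.

33.1 Mbps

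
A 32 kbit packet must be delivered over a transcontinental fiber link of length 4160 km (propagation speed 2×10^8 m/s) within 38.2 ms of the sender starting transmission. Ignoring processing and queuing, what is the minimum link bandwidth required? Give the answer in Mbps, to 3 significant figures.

Propagation delay = 4160000 / 200000000 = 20.8 ms.
Transmission budget = 38.2 − 20.8 = 17.4 ms.
R ≥ L / t_tx = 32000 bits / 0.0174 s = 1.84 Mbps.

1.84 Mbps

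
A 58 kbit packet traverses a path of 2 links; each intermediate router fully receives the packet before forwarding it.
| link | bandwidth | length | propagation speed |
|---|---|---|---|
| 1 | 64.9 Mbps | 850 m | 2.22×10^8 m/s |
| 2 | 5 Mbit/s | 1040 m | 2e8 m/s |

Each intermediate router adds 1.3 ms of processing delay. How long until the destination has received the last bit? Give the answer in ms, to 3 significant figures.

L = 58000 bits.
Transmission delays (L/R per hop): 0.893683, 11.6 ms; sum = 12.4937 ms.
Propagation delays (d/s per hop): 0.00382883, 0.0052 ms; sum = 0.00902883 ms.
Processing at 1 router(s): 1 × 1.3 ms = 1.3 ms.
End-to-end = 13.8 ms.

13.8 ms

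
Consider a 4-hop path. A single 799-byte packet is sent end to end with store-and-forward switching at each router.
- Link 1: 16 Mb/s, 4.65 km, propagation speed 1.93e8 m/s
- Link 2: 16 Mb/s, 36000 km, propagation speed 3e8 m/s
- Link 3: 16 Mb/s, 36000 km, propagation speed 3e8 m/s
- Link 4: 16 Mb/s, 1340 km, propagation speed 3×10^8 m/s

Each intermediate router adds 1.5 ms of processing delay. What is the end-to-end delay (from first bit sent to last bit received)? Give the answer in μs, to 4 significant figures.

L = 799 × 8 = 6392 bits.
Transmission delay per hop = L/R = 6392/16000000 = 399.5 μs; 4 hops → 1598 μs.
Propagation delays (d/s per hop): 24.0933, 120000, 120000, 4466.67 μs; sum = 244491 μs.
Processing at 3 router(s): 3 × 1.5 ms = 4500 μs.
End-to-end = 250600 μs.

250600 μs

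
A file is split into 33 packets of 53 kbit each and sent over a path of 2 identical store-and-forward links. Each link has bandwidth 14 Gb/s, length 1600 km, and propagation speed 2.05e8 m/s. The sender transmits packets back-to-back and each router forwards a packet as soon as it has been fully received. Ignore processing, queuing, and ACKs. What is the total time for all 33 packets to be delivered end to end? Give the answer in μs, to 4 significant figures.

15740 μs

Per-hop transmission t_tx = L/R = 53000/14000000000 = 3.78571 μs.
Per-hop propagation t_prop = 1600000/2.05e+08 = 7804.88 μs.
Pipeline fill: first packet needs 2·t_tx to clear all hops; remaining 32 packets each add one t_tx.
Total = (2+33-1)·t_tx + 2·t_prop = 34·3.78571 + 2·7804.88 = 15740 μs.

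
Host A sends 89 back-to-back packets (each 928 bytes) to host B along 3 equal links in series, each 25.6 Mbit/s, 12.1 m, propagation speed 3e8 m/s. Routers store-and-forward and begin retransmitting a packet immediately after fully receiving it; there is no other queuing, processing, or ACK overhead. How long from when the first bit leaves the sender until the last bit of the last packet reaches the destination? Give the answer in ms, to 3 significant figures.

26.4 ms

Per-hop transmission t_tx = L/R = 7424/25600000 = 0.29 ms.
Per-hop propagation t_prop = 12.1/300000000 = 4.03333e-05 ms.
Pipeline fill: first packet needs 3·t_tx to clear all hops; remaining 88 packets each add one t_tx.
Total = (3+89-1)·t_tx + 3·t_prop = 91·0.29 + 3·4.03333e-05 = 26.4 ms.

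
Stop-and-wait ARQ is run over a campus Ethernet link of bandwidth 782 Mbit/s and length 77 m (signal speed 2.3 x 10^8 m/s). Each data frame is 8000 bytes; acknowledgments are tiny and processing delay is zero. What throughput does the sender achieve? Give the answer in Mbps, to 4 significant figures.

775.7 Mbps

t_tx = L/R = 64000/782000000 = 8.18414e-05 s.
t_prop = 77/2.3e+08 = 3.34783e-07 s; RTT = 6.69565e-07 s.
Cycle = t_tx + RTT = 8.2511e-05 s.
Throughput = L / cycle = 64000 / 8.2511e-05 = 775.7 Mbps.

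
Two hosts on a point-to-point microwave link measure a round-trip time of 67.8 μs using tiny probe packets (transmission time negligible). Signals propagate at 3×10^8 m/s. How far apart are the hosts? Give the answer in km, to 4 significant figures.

One-way propagation = RTT/2 = 33.9 μs.
d = s × t = 300000000 × 3.39e-05 = 10.17 km.

10.17 km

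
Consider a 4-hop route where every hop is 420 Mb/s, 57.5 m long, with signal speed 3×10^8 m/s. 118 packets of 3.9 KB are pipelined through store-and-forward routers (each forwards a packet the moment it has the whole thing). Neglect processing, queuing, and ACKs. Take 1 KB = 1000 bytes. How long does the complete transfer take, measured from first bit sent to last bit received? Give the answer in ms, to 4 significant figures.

Per-hop transmission t_tx = L/R = 31200/420000000 = 0.0742857 ms.
Per-hop propagation t_prop = 57.5/300000000 = 0.000191667 ms.
Pipeline fill: first packet needs 4·t_tx to clear all hops; remaining 117 packets each add one t_tx.
Total = (4+118-1)·t_tx + 4·t_prop = 121·0.0742857 + 4·0.000191667 = 8.989 ms.

8.989 ms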